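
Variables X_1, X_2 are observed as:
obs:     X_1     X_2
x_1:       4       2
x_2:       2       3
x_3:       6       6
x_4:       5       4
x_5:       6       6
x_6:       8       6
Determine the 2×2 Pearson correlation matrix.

Step 1 — column means:
  mean(X_1) = (4 + 2 + 6 + 5 + 6 + 8) / 6 = 31/6 = 5.1667
  mean(X_2) = (2 + 3 + 6 + 4 + 6 + 6) / 6 = 27/6 = 4.5

Step 2 — sample variances and covariances s[i,j] = (1/(n-1)) · Σ_k (x_{k,i} - mean_i) · (x_{k,j} - mean_j), with n-1 = 5:
  s[X_1,X_1] = ((-1.1667)·(-1.1667) + (-3.1667)·(-3.1667) + (0.8333)·(0.8333) + (-0.1667)·(-0.1667) + (0.8333)·(0.8333) + (2.8333)·(2.8333)) / 5 = 20.8333/5 = 4.1667
  s[X_1,X_2] = ((-1.1667)·(-2.5) + (-3.1667)·(-1.5) + (0.8333)·(1.5) + (-0.1667)·(-0.5) + (0.8333)·(1.5) + (2.8333)·(1.5)) / 5 = 14.5/5 = 2.9
  s[X_2,X_2] = ((-2.5)·(-2.5) + (-1.5)·(-1.5) + (1.5)·(1.5) + (-0.5)·(-0.5) + (1.5)·(1.5) + (1.5)·(1.5)) / 5 = 15.5/5 = 3.1
  Sample standard deviations s_i = √(s[i,i]):
  s(X_1) = √(4.1667) = 2.0412
  s(X_2) = √(3.1) = 1.7607

Step 3 — r_{ij} = s_{ij} / (s_i · s_j):
  r[X_1,X_1] = 1 (diagonal).
  r[X_1,X_2] = 2.9 / (2.0412 · 1.7607) = 2.9 / 3.594 = 0.8069
  r[X_2,X_2] = 1 (diagonal).

R is symmetric with unit diagonal. Assembling:

R = [[1, 0.8069],
 [0.8069, 1]]


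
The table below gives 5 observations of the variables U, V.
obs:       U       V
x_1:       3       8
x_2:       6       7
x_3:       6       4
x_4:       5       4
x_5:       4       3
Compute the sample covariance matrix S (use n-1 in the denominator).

Step 1 — column means:
  mean(U) = (3 + 6 + 6 + 5 + 4) / 5 = 24/5 = 4.8
  mean(V) = (8 + 7 + 4 + 4 + 3) / 5 = 26/5 = 5.2

Step 2 — sample covariance S[i,j] = (1/(n-1)) · Σ_k (x_{k,i} - mean_i) · (x_{k,j} - mean_j), with n-1 = 4.
  S[U,U] = ((-1.8)·(-1.8) + (1.2)·(1.2) + (1.2)·(1.2) + (0.2)·(0.2) + (-0.8)·(-0.8)) / 4 = 6.8/4 = 1.7
  S[U,V] = ((-1.8)·(2.8) + (1.2)·(1.8) + (1.2)·(-1.2) + (0.2)·(-1.2) + (-0.8)·(-2.2)) / 4 = -2.8/4 = -0.7
  S[V,V] = ((2.8)·(2.8) + (1.8)·(1.8) + (-1.2)·(-1.2) + (-1.2)·(-1.2) + (-2.2)·(-2.2)) / 4 = 18.8/4 = 4.7

S is symmetric (S[j,i] = S[i,j]). Assembling:

S = [[1.7, -0.7],
 [-0.7, 4.7]]


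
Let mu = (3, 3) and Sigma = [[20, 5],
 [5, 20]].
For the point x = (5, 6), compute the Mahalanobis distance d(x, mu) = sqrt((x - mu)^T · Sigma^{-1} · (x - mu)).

Step 1 — centre the observation: (x - mu) = (2, 3).

Step 2 — invert Sigma. det(Sigma) = 20·20 - (5)² = 375.
  Sigma^{-1} = (1/det) · [[d, -b], [-b, a]] = [[0.0533, -0.0133],
 [-0.0133, 0.0533]].

Step 3 — form the quadratic (x - mu)^T · Sigma^{-1} · (x - mu):
  Sigma^{-1} · (x - mu) = (0.0667, 0.1333).
  (x - mu)^T · [Sigma^{-1} · (x - mu)] = (2)·(0.0667) + (3)·(0.1333) = 0.5333.

Step 4 — take square root: d = √(0.5333) ≈ 0.7303.

d(x, mu) = √(0.5333) ≈ 0.7303


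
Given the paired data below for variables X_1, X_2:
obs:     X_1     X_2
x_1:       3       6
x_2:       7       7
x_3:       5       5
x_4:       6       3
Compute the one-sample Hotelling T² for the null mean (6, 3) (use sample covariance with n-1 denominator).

Step 1 — sample mean vector:
  mean(X_1) = (3 + 7 + 5 + 6) / 4 = 21/4 = 5.25
  mean(X_2) = (6 + 7 + 5 + 3) / 4 = 21/4 = 5.25
  x̄ = (5.25, 5.25),  deviation x̄ - mu_0 = (5.25, 5.25) - (6, 3) = (-0.75, 2.25).

Step 2 — sample covariance matrix, S[i,j] = (1/(n-1)) · Σ_k (x_{k,i} - mean_i) · (x_{k,j} - mean_j), divisor n-1 = 3:
  S[X_1,X_1] = ((-2.25)·(-2.25) + (1.75)·(1.75) + (-0.25)·(-0.25) + (0.75)·(0.75)) / 3 = 8.75/3 = 2.9167
  S[X_1,X_2] = ((-2.25)·(0.75) + (1.75)·(1.75) + (-0.25)·(-0.25) + (0.75)·(-2.25)) / 3 = -0.25/3 = -0.0833
  S[X_2,X_2] = ((0.75)·(0.75) + (1.75)·(1.75) + (-0.25)·(-0.25) + (-2.25)·(-2.25)) / 3 = 8.75/3 = 2.9167
  S = [[2.9167, -0.0833],
 [-0.0833, 2.9167]].

Step 3 — invert S. det(S) = 2.9167·2.9167 - (-0.0833)² = 8.5.
  S^{-1} = (1/det) · [[d, -b], [-b, a]] = [[0.3431, 0.0098],
 [0.0098, 0.3431]].

Step 4 — quadratic form (x̄ - mu_0)^T · S^{-1} · (x̄ - mu_0):
  S^{-1} · (x̄ - mu_0) = (-0.2353, 0.7647),
  (x̄ - mu_0)^T · [...] = (-0.75)·(-0.2353) + (2.25)·(0.7647) = 1.8971.

Step 5 — scale by n: T² = 4 · 1.8971 = 7.5882.

T² ≈ 7.5882


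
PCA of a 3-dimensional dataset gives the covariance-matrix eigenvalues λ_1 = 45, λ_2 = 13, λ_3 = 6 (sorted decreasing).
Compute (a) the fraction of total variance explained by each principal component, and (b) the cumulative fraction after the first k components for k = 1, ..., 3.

Step 1 — total variance = trace(Sigma) = Σ λ_i = 45 + 13 + 6 = 64.

Step 2 — fraction explained by component i = λ_i / Σ λ:
  PC1: 45/64 = 0.7031
  PC2: 13/64 = 0.2031
  PC3: 6/64 = 0.0938

Step 3 — cumulative fraction after k components = (λ_1 + ... + λ_k) / Σ λ:
  k = 1: 45/64 = 0.7031
  k = 2: (45 + 13)/64 = 58/64 = 0.9062
  k = 3: (45 + 13 + 6)/64 = 64/64 = 1

Summary (fraction, with percent):

explained: PC1 0.7031 (70.31%), PC2 0.2031 (20.31%), PC3 0.0938 (9.38%);  cumulative: 0.7031, 0.9062, 1


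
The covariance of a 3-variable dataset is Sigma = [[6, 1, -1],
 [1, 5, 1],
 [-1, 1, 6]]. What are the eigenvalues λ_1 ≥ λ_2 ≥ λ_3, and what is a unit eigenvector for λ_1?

Step 1 — characteristic polynomial p(λ) = det(λI - Sigma) = λ³ - tr·λ² + c_1·λ - det, where tr = trace, c_1 = sum of the principal 2×2 minors, det = det(Sigma):
  tr = 6 + 5 + 6 = 17,
  c_1 = (6·5 - (1)²) + (6·6 - (-1)²) + (5·6 - (1)²) = 29 + 35 + 29 = 93,
  det = 6·(5·6 - (1)²) - (1)·((1)·6 - (1)·(-1)) + (-1)·((1)·(1) - 5·(-1)) = 6·(29) - (1)·(7) + (-1)·(6) = 161.
  So p(λ) = λ³ - 17λ² + 93λ - 161.
Step 2 — look for an integer root (rational root theorem: any rational root is an integer divisor of 161). Testing λ = 7:
  p(7) = 343 - 833 + 651 - 161 = 0  ✓
  Dividing out (λ - 7): p(λ) = (λ - 7)(λ² - 10λ + 23).
Step 3 — remaining eigenvalues from the quadratic λ² - 10λ + 23 = 0:
  Δ = 10² - 4·23 = 100 - 92 = 8,  λ = (10 ± √8)/2 = (10 ± 2.8284)/2 ≈ 6.4142 or 3.5858.
  Sorted: λ_1 = 7,  λ_2 = 6.4142,  λ_3 = 3.5858  (check: sum = 17 = tr ✓).

Step 4 — unit eigenvector for λ_1 = 7: v spans the null space of (Sigma - λ_1 I), whose rows are
  r_1 = (-1, 1, -1),  r_2 = (1, -2, 1),  r_3 = (-1, 1, -1).
  v is orthogonal to every row, so take v ∝ r_1 × r_2 = ((1)·(1) - (-1)·(-2), (-1)·(1) - (-1)·(1), (-1)·(-2) - (1)·(1)) = (-1, 0, 1).
  Rescale (multiply by -1 so the first nonzero entry is positive): u = (1, 0, -1).
  ||u|| = √((1)² + (0)² + (-1)²) = √(2) ≈ 1.4142,  v_1 = u/||u|| ≈ (0.7071, 0, -0.7071) (||v_1|| = 1).

λ_1 = 7,  λ_2 = 6.4142,  λ_3 = 3.5858;  v_1 ≈ (0.7071, 0, -0.7071)


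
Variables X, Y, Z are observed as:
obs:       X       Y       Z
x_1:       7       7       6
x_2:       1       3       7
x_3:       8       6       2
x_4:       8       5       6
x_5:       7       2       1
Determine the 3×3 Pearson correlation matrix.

Step 1 — column means:
  mean(X) = (7 + 1 + 8 + 8 + 7) / 5 = 31/5 = 6.2
  mean(Y) = (7 + 3 + 6 + 5 + 2) / 5 = 23/5 = 4.6
  mean(Z) = (6 + 7 + 2 + 6 + 1) / 5 = 22/5 = 4.4

Step 2 — sample variances and covariances s[i,j] = (1/(n-1)) · Σ_k (x_{k,i} - mean_i) · (x_{k,j} - mean_j), with n-1 = 4:
  s[X,X] = ((0.8)·(0.8) + (-5.2)·(-5.2) + (1.8)·(1.8) + (1.8)·(1.8) + (0.8)·(0.8)) / 4 = 34.8/4 = 8.7
  s[X,Y] = ((0.8)·(2.4) + (-5.2)·(-1.6) + (1.8)·(1.4) + (1.8)·(0.4) + (0.8)·(-2.6)) / 4 = 11.4/4 = 2.85
  s[X,Z] = ((0.8)·(1.6) + (-5.2)·(2.6) + (1.8)·(-2.4) + (1.8)·(1.6) + (0.8)·(-3.4)) / 4 = -16.4/4 = -4.1
  s[Y,Y] = ((2.4)·(2.4) + (-1.6)·(-1.6) + (1.4)·(1.4) + (0.4)·(0.4) + (-2.6)·(-2.6)) / 4 = 17.2/4 = 4.3
  s[Y,Z] = ((2.4)·(1.6) + (-1.6)·(2.6) + (1.4)·(-2.4) + (0.4)·(1.6) + (-2.6)·(-3.4)) / 4 = 5.8/4 = 1.45
  s[Z,Z] = ((1.6)·(1.6) + (2.6)·(2.6) + (-2.4)·(-2.4) + (1.6)·(1.6) + (-3.4)·(-3.4)) / 4 = 29.2/4 = 7.3
  Sample standard deviations s_i = √(s[i,i]):
  s(X) = √(8.7) = 2.9496
  s(Y) = √(4.3) = 2.0736
  s(Z) = √(7.3) = 2.7019

Step 3 — r_{ij} = s_{ij} / (s_i · s_j):
  r[X,X] = 1 (diagonal).
  r[X,Y] = 2.85 / (2.9496 · 2.0736) = 2.85 / 6.1164 = 0.466
  r[X,Z] = -4.1 / (2.9496 · 2.7019) = -4.1 / 7.9693 = -0.5145
  r[Y,Y] = 1 (diagonal).
  r[Y,Z] = 1.45 / (2.0736 · 2.7019) = 1.45 / 5.6027 = 0.2588
  r[Z,Z] = 1 (diagonal).

R is symmetric with unit diagonal. Assembling:

R = [[1, 0.466, -0.5145],
 [0.466, 1, 0.2588],
 [-0.5145, 0.2588, 1]]


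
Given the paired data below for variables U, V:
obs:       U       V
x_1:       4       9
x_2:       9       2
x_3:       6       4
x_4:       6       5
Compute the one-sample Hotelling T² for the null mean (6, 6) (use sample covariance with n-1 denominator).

Step 1 — sample mean vector:
  mean(U) = (4 + 9 + 6 + 6) / 4 = 25/4 = 6.25
  mean(V) = (9 + 2 + 4 + 5) / 4 = 20/4 = 5
  x̄ = (6.25, 5),  deviation x̄ - mu_0 = (6.25, 5) - (6, 6) = (0.25, -1).

Step 2 — sample covariance matrix, S[i,j] = (1/(n-1)) · Σ_k (x_{k,i} - mean_i) · (x_{k,j} - mean_j), divisor n-1 = 3:
  S[U,U] = ((-2.25)·(-2.25) + (2.75)·(2.75) + (-0.25)·(-0.25) + (-0.25)·(-0.25)) / 3 = 12.75/3 = 4.25
  S[U,V] = ((-2.25)·(4) + (2.75)·(-3) + (-0.25)·(-1) + (-0.25)·(0)) / 3 = -17/3 = -5.6667
  S[V,V] = ((4)·(4) + (-3)·(-3) + (-1)·(-1) + (0)·(0)) / 3 = 26/3 = 8.6667
  S = [[4.25, -5.6667],
 [-5.6667, 8.6667]].

Step 3 — invert S. det(S) = 4.25·8.6667 - (-5.6667)² = 4.7222.
  S^{-1} = (1/det) · [[d, -b], [-b, a]] = [[1.8353, 1.2],
 [1.2, 0.9]].

Step 4 — quadratic form (x̄ - mu_0)^T · S^{-1} · (x̄ - mu_0):
  S^{-1} · (x̄ - mu_0) = (-0.7412, -0.6),
  (x̄ - mu_0)^T · [...] = (0.25)·(-0.7412) + (-1)·(-0.6) = 0.4147.

Step 5 — scale by n: T² = 4 · 0.4147 = 1.6588.

T² ≈ 1.6588


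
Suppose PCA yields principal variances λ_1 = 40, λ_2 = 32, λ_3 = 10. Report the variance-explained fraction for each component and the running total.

Step 1 — total variance = trace(Sigma) = Σ λ_i = 40 + 32 + 10 = 82.

Step 2 — fraction explained by component i = λ_i / Σ λ:
  PC1: 40/82 = 0.4878
  PC2: 32/82 = 0.3902
  PC3: 10/82 = 0.122

Step 3 — cumulative fraction after k components = (λ_1 + ... + λ_k) / Σ λ:
  k = 1: 40/82 = 0.4878
  k = 2: (40 + 32)/82 = 72/82 = 0.878
  k = 3: (40 + 32 + 10)/82 = 82/82 = 1

Summary (fraction, with percent):

explained: PC1 0.4878 (48.78%), PC2 0.3902 (39.02%), PC3 0.122 (12.2%);  cumulative: 0.4878, 0.878, 1


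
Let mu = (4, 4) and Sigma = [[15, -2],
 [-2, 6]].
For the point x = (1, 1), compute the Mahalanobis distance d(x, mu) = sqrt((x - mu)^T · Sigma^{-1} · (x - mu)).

Step 1 — centre the observation: (x - mu) = (-3, -3).

Step 2 — invert Sigma. det(Sigma) = 15·6 - (-2)² = 86.
  Sigma^{-1} = (1/det) · [[d, -b], [-b, a]] = [[0.0698, 0.0233],
 [0.0233, 0.1744]].

Step 3 — form the quadratic (x - mu)^T · Sigma^{-1} · (x - mu):
  Sigma^{-1} · (x - mu) = (-0.2791, -0.593).
  (x - mu)^T · [Sigma^{-1} · (x - mu)] = (-3)·(-0.2791) + (-3)·(-0.593) = 2.6163.

Step 4 — take square root: d = √(2.6163) ≈ 1.6175.

d(x, mu) = √(2.6163) ≈ 1.6175


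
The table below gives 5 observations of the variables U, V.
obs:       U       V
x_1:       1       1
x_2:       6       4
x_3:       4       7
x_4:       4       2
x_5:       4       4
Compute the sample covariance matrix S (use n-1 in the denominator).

Step 1 — column means:
  mean(U) = (1 + 6 + 4 + 4 + 4) / 5 = 19/5 = 3.8
  mean(V) = (1 + 4 + 7 + 2 + 4) / 5 = 18/5 = 3.6

Step 2 — sample covariance S[i,j] = (1/(n-1)) · Σ_k (x_{k,i} - mean_i) · (x_{k,j} - mean_j), with n-1 = 4.
  S[U,U] = ((-2.8)·(-2.8) + (2.2)·(2.2) + (0.2)·(0.2) + (0.2)·(0.2) + (0.2)·(0.2)) / 4 = 12.8/4 = 3.2
  S[U,V] = ((-2.8)·(-2.6) + (2.2)·(0.4) + (0.2)·(3.4) + (0.2)·(-1.6) + (0.2)·(0.4)) / 4 = 8.6/4 = 2.15
  S[V,V] = ((-2.6)·(-2.6) + (0.4)·(0.4) + (3.4)·(3.4) + (-1.6)·(-1.6) + (0.4)·(0.4)) / 4 = 21.2/4 = 5.3

S is symmetric (S[j,i] = S[i,j]). Assembling:

S = [[3.2, 2.15],
 [2.15, 5.3]]


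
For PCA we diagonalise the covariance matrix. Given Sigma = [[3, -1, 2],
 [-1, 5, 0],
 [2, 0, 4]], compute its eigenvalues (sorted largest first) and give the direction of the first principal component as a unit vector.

Step 1 — characteristic polynomial p(λ) = det(λI - Sigma) = λ³ - tr·λ² + c_1·λ - det, where tr = trace, c_1 = sum of the principal 2×2 minors, det = det(Sigma):
  tr = 3 + 5 + 4 = 12,
  c_1 = (3·5 - (-1)²) + (3·4 - (2)²) + (5·4 - (0)²) = 14 + 8 + 20 = 42,
  det = 3·(5·4 - (0)²) - (-1)·((-1)·4 - (0)·(2)) + (2)·((-1)·(0) - 5·(2)) = 3·(20) - (-1)·(-4) + (2)·(-10) = 36.
  So p(λ) = λ³ - 12λ² + 42λ - 36.
Step 2 — look for an integer root (rational root theorem: any rational root is an integer divisor of 36). Testing λ = 6:
  p(6) = 216 - 432 + 252 - 36 = 0  ✓
  Dividing out (λ - 6): p(λ) = (λ - 6)(λ² - 6λ + 6).
Step 3 — remaining eigenvalues from the quadratic λ² - 6λ + 6 = 0:
  Δ = 6² - 4·6 = 36 - 24 = 12,  λ = (6 ± √12)/2 = (6 ± 3.4641)/2 ≈ 4.7321 or 1.2679.
  Sorted: λ_1 = 6,  λ_2 = 4.7321,  λ_3 = 1.2679  (check: sum = 12 = tr ✓).

Step 4 — unit eigenvector for λ_1 = 6: v spans the null space of (Sigma - λ_1 I), whose rows are
  r_1 = (-3, -1, 2),  r_2 = (-1, -1, 0),  r_3 = (2, 0, -2).
  v is orthogonal to every row, so take v ∝ r_1 × r_2 = ((-1)·(0) - (2)·(-1), (2)·(-1) - (-3)·(0), (-3)·(-1) - (-1)·(-1)) = (2, -2, 2).
  Rescale (divide by 2): u = (1, -1, 1).
  ||u|| = √((1)² + (-1)² + (1)²) = √(3) ≈ 1.7321,  v_1 = u/||u|| ≈ (0.5774, -0.5774, 0.5774) (||v_1|| = 1).

λ_1 = 6,  λ_2 = 4.7321,  λ_3 = 1.2679;  v_1 ≈ (0.5774, -0.5774, 0.5774)


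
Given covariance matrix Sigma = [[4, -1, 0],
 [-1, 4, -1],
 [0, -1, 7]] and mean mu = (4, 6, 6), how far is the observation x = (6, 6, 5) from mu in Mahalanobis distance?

Step 1 — centre the observation: (x - mu) = (2, 0, -1).

Step 2 — invert Sigma (cofactor / det for 3×3, or solve directly):
  Sigma^{-1} = [[0.2673, 0.0693, 0.0099],
 [0.0693, 0.2772, 0.0396],
 [0.0099, 0.0396, 0.1485]].

Step 3 — form the quadratic (x - mu)^T · Sigma^{-1} · (x - mu):
  Sigma^{-1} · (x - mu) = (0.5248, 0.099, -0.1287).
  (x - mu)^T · [Sigma^{-1} · (x - mu)] = (2)·(0.5248) + (0)·(0.099) + (-1)·(-0.1287) = 1.1782.

Step 4 — take square root: d = √(1.1782) ≈ 1.0855.

d(x, mu) = √(1.1782) ≈ 1.0855


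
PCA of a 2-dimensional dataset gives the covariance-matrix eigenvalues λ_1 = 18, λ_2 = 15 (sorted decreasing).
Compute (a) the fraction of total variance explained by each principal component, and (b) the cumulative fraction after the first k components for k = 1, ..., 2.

Step 1 — total variance = trace(Sigma) = Σ λ_i = 18 + 15 = 33.

Step 2 — fraction explained by component i = λ_i / Σ λ:
  PC1: 18/33 = 0.5455
  PC2: 15/33 = 0.4545

Step 3 — cumulative fraction after k components = (λ_1 + ... + λ_k) / Σ λ:
  k = 1: 18/33 = 0.5455
  k = 2: (18 + 15)/33 = 33/33 = 1

Summary (fraction, with percent):

explained: PC1 0.5455 (54.55%), PC2 0.4545 (45.45%);  cumulative: 0.5455, 1


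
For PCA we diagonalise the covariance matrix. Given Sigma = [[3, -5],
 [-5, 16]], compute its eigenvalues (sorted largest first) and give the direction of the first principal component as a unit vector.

Step 1 — characteristic polynomial of 2×2 Sigma:
  det(Sigma - λI) = λ² - trace · λ + det = 0.
  trace = 3 + 16 = 19, det = 3·16 - (-5)² = 23.
Step 2 — discriminant:
  Δ = trace² - 4·det = 361 - 92 = 269.
Step 3 — eigenvalues:
  λ = (trace ± √Δ)/2 = (19 ± 16.4012)/2,
  λ_1 = 17.7006,  λ_2 = 1.2994.

Step 4 — unit eigenvector for λ_1: solve (Sigma - λ_1 I)v = 0. First row:
  (3 - 17.7006)·v_x + (-5)·v_y = 0, i.e. (-14.7006)·v_x + (-5)·v_y = 0,
  so v ∝ (b, λ_1 - a) = (-5, 14.7006); multiply by -1 so the first entry is positive: u = (5, -14.7006).
  ||u|| = √((5)² + (-14.7006)²) = √(241.1079) ≈ 15.5277,
  v_1 = u/||u|| ≈ (0.322, -0.9467) (||v_1|| = 1).

λ_1 = 17.7006,  λ_2 = 1.2994;  v_1 ≈ (0.322, -0.9467)


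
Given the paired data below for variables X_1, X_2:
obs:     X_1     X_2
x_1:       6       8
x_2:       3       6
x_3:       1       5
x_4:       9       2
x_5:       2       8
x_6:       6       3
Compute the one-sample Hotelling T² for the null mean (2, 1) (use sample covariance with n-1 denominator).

Step 1 — sample mean vector:
  mean(X_1) = (6 + 3 + 1 + 9 + 2 + 6) / 6 = 27/6 = 4.5
  mean(X_2) = (8 + 6 + 5 + 2 + 8 + 3) / 6 = 32/6 = 5.3333
  x̄ = (4.5, 5.3333),  deviation x̄ - mu_0 = (4.5, 5.3333) - (2, 1) = (2.5, 4.3333).

Step 2 — sample covariance matrix, S[i,j] = (1/(n-1)) · Σ_k (x_{k,i} - mean_i) · (x_{k,j} - mean_j), divisor n-1 = 5:
  S[X_1,X_1] = ((1.5)·(1.5) + (-1.5)·(-1.5) + (-3.5)·(-3.5) + (4.5)·(4.5) + (-2.5)·(-2.5) + (1.5)·(1.5)) / 5 = 45.5/5 = 9.1
  S[X_1,X_2] = ((1.5)·(2.6667) + (-1.5)·(0.6667) + (-3.5)·(-0.3333) + (4.5)·(-3.3333) + (-2.5)·(2.6667) + (1.5)·(-2.3333)) / 5 = -21/5 = -4.2
  S[X_2,X_2] = ((2.6667)·(2.6667) + (0.6667)·(0.6667) + (-0.3333)·(-0.3333) + (-3.3333)·(-3.3333) + (2.6667)·(2.6667) + (-2.3333)·(-2.3333)) / 5 = 31.3333/5 = 6.2667
  S = [[9.1, -4.2],
 [-4.2, 6.2667]].

Step 3 — invert S. det(S) = 9.1·6.2667 - (-4.2)² = 39.3867.
  S^{-1} = (1/det) · [[d, -b], [-b, a]] = [[0.1591, 0.1066],
 [0.1066, 0.231]].

Step 4 — quadratic form (x̄ - mu_0)^T · S^{-1} · (x̄ - mu_0):
  S^{-1} · (x̄ - mu_0) = (0.8599, 1.2678),
  (x̄ - mu_0)^T · [...] = (2.5)·(0.8599) + (4.3333)·(1.2678) = 7.6433.

Step 5 — scale by n: T² = 6 · 7.6433 = 45.8599.

T² ≈ 45.8599


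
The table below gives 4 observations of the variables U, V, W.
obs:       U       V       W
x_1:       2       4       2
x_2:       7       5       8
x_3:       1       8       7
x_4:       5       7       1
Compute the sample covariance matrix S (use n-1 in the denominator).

Step 1 — column means:
  mean(U) = (2 + 7 + 1 + 5) / 4 = 15/4 = 3.75
  mean(V) = (4 + 5 + 8 + 7) / 4 = 24/4 = 6
  mean(W) = (2 + 8 + 7 + 1) / 4 = 18/4 = 4.5

Step 2 — sample covariance S[i,j] = (1/(n-1)) · Σ_k (x_{k,i} - mean_i) · (x_{k,j} - mean_j), with n-1 = 3.
  S[U,U] = ((-1.75)·(-1.75) + (3.25)·(3.25) + (-2.75)·(-2.75) + (1.25)·(1.25)) / 3 = 22.75/3 = 7.5833
  S[U,V] = ((-1.75)·(-2) + (3.25)·(-1) + (-2.75)·(2) + (1.25)·(1)) / 3 = -4/3 = -1.3333
  S[U,W] = ((-1.75)·(-2.5) + (3.25)·(3.5) + (-2.75)·(2.5) + (1.25)·(-3.5)) / 3 = 4.5/3 = 1.5
  S[V,V] = ((-2)·(-2) + (-1)·(-1) + (2)·(2) + (1)·(1)) / 3 = 10/3 = 3.3333
  S[V,W] = ((-2)·(-2.5) + (-1)·(3.5) + (2)·(2.5) + (1)·(-3.5)) / 3 = 3/3 = 1
  S[W,W] = ((-2.5)·(-2.5) + (3.5)·(3.5) + (2.5)·(2.5) + (-3.5)·(-3.5)) / 3 = 37/3 = 12.3333

S is symmetric (S[j,i] = S[i,j]). Assembling:

S = [[7.5833, -1.3333, 1.5],
 [-1.3333, 3.3333, 1],
 [1.5, 1, 12.3333]]


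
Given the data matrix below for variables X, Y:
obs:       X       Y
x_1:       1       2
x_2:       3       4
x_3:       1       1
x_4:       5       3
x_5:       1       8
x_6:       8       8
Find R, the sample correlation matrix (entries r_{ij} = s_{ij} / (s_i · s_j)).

Step 1 — column means:
  mean(X) = (1 + 3 + 1 + 5 + 1 + 8) / 6 = 19/6 = 3.1667
  mean(Y) = (2 + 4 + 1 + 3 + 8 + 8) / 6 = 26/6 = 4.3333

Step 2 — sample variances and covariances s[i,j] = (1/(n-1)) · Σ_k (x_{k,i} - mean_i) · (x_{k,j} - mean_j), with n-1 = 5:
  s[X,X] = ((-2.1667)·(-2.1667) + (-0.1667)·(-0.1667) + (-2.1667)·(-2.1667) + (1.8333)·(1.8333) + (-2.1667)·(-2.1667) + (4.8333)·(4.8333)) / 5 = 40.8333/5 = 8.1667
  s[X,Y] = ((-2.1667)·(-2.3333) + (-0.1667)·(-0.3333) + (-2.1667)·(-3.3333) + (1.8333)·(-1.3333) + (-2.1667)·(3.6667) + (4.8333)·(3.6667)) / 5 = 19.6667/5 = 3.9333
  s[Y,Y] = ((-2.3333)·(-2.3333) + (-0.3333)·(-0.3333) + (-3.3333)·(-3.3333) + (-1.3333)·(-1.3333) + (3.6667)·(3.6667) + (3.6667)·(3.6667)) / 5 = 45.3333/5 = 9.0667
  Sample standard deviations s_i = √(s[i,i]):
  s(X) = √(8.1667) = 2.8577
  s(Y) = √(9.0667) = 3.0111

Step 3 — r_{ij} = s_{ij} / (s_i · s_j):
  r[X,X] = 1 (diagonal).
  r[X,Y] = 3.9333 / (2.8577 · 3.0111) = 3.9333 / 8.6049 = 0.4571
  r[Y,Y] = 1 (diagonal).

R is symmetric with unit diagonal. Assembling:

R = [[1, 0.4571],
 [0.4571, 1]]


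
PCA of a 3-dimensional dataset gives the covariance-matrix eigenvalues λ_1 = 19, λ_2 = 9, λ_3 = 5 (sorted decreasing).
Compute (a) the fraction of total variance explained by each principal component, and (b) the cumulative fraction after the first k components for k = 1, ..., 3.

Step 1 — total variance = trace(Sigma) = Σ λ_i = 19 + 9 + 5 = 33.

Step 2 — fraction explained by component i = λ_i / Σ λ:
  PC1: 19/33 = 0.5758
  PC2: 9/33 = 0.2727
  PC3: 5/33 = 0.1515

Step 3 — cumulative fraction after k components = (λ_1 + ... + λ_k) / Σ λ:
  k = 1: 19/33 = 0.5758
  k = 2: (19 + 9)/33 = 28/33 = 0.8485
  k = 3: (19 + 9 + 5)/33 = 33/33 = 1

Summary (fraction, with percent):

explained: PC1 0.5758 (57.58%), PC2 0.2727 (27.27%), PC3 0.1515 (15.15%);  cumulative: 0.5758, 0.8485, 1


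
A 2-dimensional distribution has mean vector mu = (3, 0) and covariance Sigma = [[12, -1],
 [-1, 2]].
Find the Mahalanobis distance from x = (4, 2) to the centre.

Step 1 — centre the observation: (x - mu) = (1, 2).

Step 2 — invert Sigma. det(Sigma) = 12·2 - (-1)² = 23.
  Sigma^{-1} = (1/det) · [[d, -b], [-b, a]] = [[0.087, 0.0435],
 [0.0435, 0.5217]].

Step 3 — form the quadratic (x - mu)^T · Sigma^{-1} · (x - mu):
  Sigma^{-1} · (x - mu) = (0.1739, 1.087).
  (x - mu)^T · [Sigma^{-1} · (x - mu)] = (1)·(0.1739) + (2)·(1.087) = 2.3478.

Step 4 — take square root: d = √(2.3478) ≈ 1.5323.

d(x, mu) = √(2.3478) ≈ 1.5323


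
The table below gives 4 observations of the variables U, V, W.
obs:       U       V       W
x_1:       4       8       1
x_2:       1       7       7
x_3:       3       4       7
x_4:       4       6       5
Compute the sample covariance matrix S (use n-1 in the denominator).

Step 1 — column means:
  mean(U) = (4 + 1 + 3 + 4) / 4 = 12/4 = 3
  mean(V) = (8 + 7 + 4 + 6) / 4 = 25/4 = 6.25
  mean(W) = (1 + 7 + 7 + 5) / 4 = 20/4 = 5

Step 2 — sample covariance S[i,j] = (1/(n-1)) · Σ_k (x_{k,i} - mean_i) · (x_{k,j} - mean_j), with n-1 = 3.
  S[U,U] = ((1)·(1) + (-2)·(-2) + (0)·(0) + (1)·(1)) / 3 = 6/3 = 2
  S[U,V] = ((1)·(1.75) + (-2)·(0.75) + (0)·(-2.25) + (1)·(-0.25)) / 3 = 0/3 = 0
  S[U,W] = ((1)·(-4) + (-2)·(2) + (0)·(2) + (1)·(0)) / 3 = -8/3 = -2.6667
  S[V,V] = ((1.75)·(1.75) + (0.75)·(0.75) + (-2.25)·(-2.25) + (-0.25)·(-0.25)) / 3 = 8.75/3 = 2.9167
  S[V,W] = ((1.75)·(-4) + (0.75)·(2) + (-2.25)·(2) + (-0.25)·(0)) / 3 = -10/3 = -3.3333
  S[W,W] = ((-4)·(-4) + (2)·(2) + (2)·(2) + (0)·(0)) / 3 = 24/3 = 8

S is symmetric (S[j,i] = S[i,j]). Assembling:

S = [[2, 0, -2.6667],
 [0, 2.9167, -3.3333],
 [-2.6667, -3.3333, 8]]


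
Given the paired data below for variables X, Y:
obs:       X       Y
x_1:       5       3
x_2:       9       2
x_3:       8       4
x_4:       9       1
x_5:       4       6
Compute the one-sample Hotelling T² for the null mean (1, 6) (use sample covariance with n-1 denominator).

Step 1 — sample mean vector:
  mean(X) = (5 + 9 + 8 + 9 + 4) / 5 = 35/5 = 7
  mean(Y) = (3 + 2 + 4 + 1 + 6) / 5 = 16/5 = 3.2
  x̄ = (7, 3.2),  deviation x̄ - mu_0 = (7, 3.2) - (1, 6) = (6, -2.8).

Step 2 — sample covariance matrix, S[i,j] = (1/(n-1)) · Σ_k (x_{k,i} - mean_i) · (x_{k,j} - mean_j), divisor n-1 = 4:
  S[X,X] = ((-2)·(-2) + (2)·(2) + (1)·(1) + (2)·(2) + (-3)·(-3)) / 4 = 22/4 = 5.5
  S[X,Y] = ((-2)·(-0.2) + (2)·(-1.2) + (1)·(0.8) + (2)·(-2.2) + (-3)·(2.8)) / 4 = -14/4 = -3.5
  S[Y,Y] = ((-0.2)·(-0.2) + (-1.2)·(-1.2) + (0.8)·(0.8) + (-2.2)·(-2.2) + (2.8)·(2.8)) / 4 = 14.8/4 = 3.7
  S = [[5.5, -3.5],
 [-3.5, 3.7]].

Step 3 — invert S. det(S) = 5.5·3.7 - (-3.5)² = 8.1.
  S^{-1} = (1/det) · [[d, -b], [-b, a]] = [[0.4568, 0.4321],
 [0.4321, 0.679]].

Step 4 — quadratic form (x̄ - mu_0)^T · S^{-1} · (x̄ - mu_0):
  S^{-1} · (x̄ - mu_0) = (1.5309, 0.6914),
  (x̄ - mu_0)^T · [...] = (6)·(1.5309) + (-2.8)·(0.6914) = 7.2494.

Step 5 — scale by n: T² = 5 · 7.2494 = 36.2469.

T² ≈ 36.2469


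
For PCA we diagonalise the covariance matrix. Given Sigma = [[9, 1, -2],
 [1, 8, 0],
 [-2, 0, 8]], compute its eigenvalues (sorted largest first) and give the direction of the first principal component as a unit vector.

Step 1 — characteristic polynomial p(λ) = det(λI - Sigma) = λ³ - tr·λ² + c_1·λ - det, where tr = trace, c_1 = sum of the principal 2×2 minors, det = det(Sigma):
  tr = 9 + 8 + 8 = 25,
  c_1 = (9·8 - (1)²) + (9·8 - (-2)²) + (8·8 - (0)²) = 71 + 68 + 64 = 203,
  det = 9·(8·8 - (0)²) - (1)·((1)·8 - (0)·(-2)) + (-2)·((1)·(0) - 8·(-2)) = 9·(64) - (1)·(8) + (-2)·(16) = 536.
  So p(λ) = λ³ - 25λ² + 203λ - 536.
Step 2 — look for an integer root (rational root theorem: any rational root is an integer divisor of 536). Testing λ = 8:
  p(8) = 512 - 1600 + 1624 - 536 = 0  ✓
  Dividing out (λ - 8): p(λ) = (λ - 8)(λ² - 17λ + 67).
Step 3 — remaining eigenvalues from the quadratic λ² - 17λ + 67 = 0:
  Δ = 17² - 4·67 = 289 - 268 = 21,  λ = (17 ± √21)/2 = (17 ± 4.5826)/2 ≈ 10.7913 or 6.2087.
  Sorted: λ_1 = 10.7913,  λ_2 = 8,  λ_3 = 6.2087  (check: sum = 25 = tr ✓).

Step 4 — unit eigenvector for λ_1 ≈ 10.7913: v spans the null space of (Sigma - λ_1 I), whose rows are
  r_1 = (-1.7913, 1, -2),  r_2 = (1, -2.7913, 0),  r_3 = (-2, 0, -2.7913).
  v is orthogonal to every row, so take v ∝ r_1 × r_2 = ((1)·(0) - (-2)·(-2.7913), (-2)·(1) - (-1.7913)·(0), (-1.7913)·(-2.7913) - (1)·(1)) ≈ (-5.5826, -2, 4).
  Rescale (multiply by -1 so the first nonzero entry is positive): u = (5.5826, 2, -4).
  ||u|| = √((5.5826)² + (2)² + (-4)²) = √(51.1652) ≈ 7.153,  v_1 = u/||u|| ≈ (0.7805, 0.2796, -0.5592) (||v_1|| = 1).

λ_1 = 10.7913,  λ_2 = 8,  λ_3 = 6.2087;  v_1 ≈ (0.7805, 0.2796, -0.5592)


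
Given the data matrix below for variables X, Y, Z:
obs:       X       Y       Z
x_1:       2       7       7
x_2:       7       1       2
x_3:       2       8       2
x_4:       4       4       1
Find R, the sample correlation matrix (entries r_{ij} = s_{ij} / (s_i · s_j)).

Step 1 — column means:
  mean(X) = (2 + 7 + 2 + 4) / 4 = 15/4 = 3.75
  mean(Y) = (7 + 1 + 8 + 4) / 4 = 20/4 = 5
  mean(Z) = (7 + 2 + 2 + 1) / 4 = 12/4 = 3

Step 2 — sample variances and covariances s[i,j] = (1/(n-1)) · Σ_k (x_{k,i} - mean_i) · (x_{k,j} - mean_j), with n-1 = 3:
  s[X,X] = ((-1.75)·(-1.75) + (3.25)·(3.25) + (-1.75)·(-1.75) + (0.25)·(0.25)) / 3 = 16.75/3 = 5.5833
  s[X,Y] = ((-1.75)·(2) + (3.25)·(-4) + (-1.75)·(3) + (0.25)·(-1)) / 3 = -22/3 = -7.3333
  s[X,Z] = ((-1.75)·(4) + (3.25)·(-1) + (-1.75)·(-1) + (0.25)·(-2)) / 3 = -9/3 = -3
  s[Y,Y] = ((2)·(2) + (-4)·(-4) + (3)·(3) + (-1)·(-1)) / 3 = 30/3 = 10
  s[Y,Z] = ((2)·(4) + (-4)·(-1) + (3)·(-1) + (-1)·(-2)) / 3 = 11/3 = 3.6667
  s[Z,Z] = ((4)·(4) + (-1)·(-1) + (-1)·(-1) + (-2)·(-2)) / 3 = 22/3 = 7.3333
  Sample standard deviations s_i = √(s[i,i]):
  s(X) = √(5.5833) = 2.3629
  s(Y) = √(10) = 3.1623
  s(Z) = √(7.3333) = 2.708

Step 3 — r_{ij} = s_{ij} / (s_i · s_j):
  r[X,X] = 1 (diagonal).
  r[X,Y] = -7.3333 / (2.3629 · 3.1623) = -7.3333 / 7.4722 = -0.9814
  r[X,Z] = -3 / (2.3629 · 2.708) = -3 / 6.3988 = -0.4688
  r[Y,Y] = 1 (diagonal).
  r[Y,Z] = 3.6667 / (3.1623 · 2.708) = 3.6667 / 8.5635 = 0.4282
  r[Z,Z] = 1 (diagonal).

R is symmetric with unit diagonal. Assembling:

R = [[1, -0.9814, -0.4688],
 [-0.9814, 1, 0.4282],
 [-0.4688, 0.4282, 1]]


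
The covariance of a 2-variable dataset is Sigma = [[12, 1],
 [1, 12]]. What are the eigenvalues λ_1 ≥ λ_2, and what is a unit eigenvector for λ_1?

Step 1 — characteristic polynomial of 2×2 Sigma:
  det(Sigma - λI) = λ² - trace · λ + det = 0.
  trace = 12 + 12 = 24, det = 12·12 - (1)² = 143.
Step 2 — discriminant:
  Δ = trace² - 4·det = 576 - 572 = 4.
Step 3 — eigenvalues:
  λ = (trace ± √Δ)/2 = (24 ± 2)/2,
  λ_1 = 13,  λ_2 = 11.

Step 4 — unit eigenvector for λ_1: solve (Sigma - λ_1 I)v = 0. First row:
  (12 - 13)·v_x + (1)·v_y = 0, i.e. (-1)·v_x + (1)·v_y = 0,
  so v ∝ (b, λ_1 - a) = (1, 1) = u.
  ||u|| = √((1)² + (1)²) = √(2) ≈ 1.4142,
  v_1 = u/||u|| ≈ (0.7071, 0.7071) (||v_1|| = 1).

λ_1 = 13,  λ_2 = 11;  v_1 ≈ (0.7071, 0.7071)


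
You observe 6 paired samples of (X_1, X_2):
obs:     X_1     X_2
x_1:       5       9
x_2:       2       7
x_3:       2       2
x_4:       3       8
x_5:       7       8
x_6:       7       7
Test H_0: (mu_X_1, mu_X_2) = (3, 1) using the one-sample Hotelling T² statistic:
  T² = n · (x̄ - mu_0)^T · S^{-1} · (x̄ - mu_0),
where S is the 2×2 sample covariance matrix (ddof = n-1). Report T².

Step 1 — sample mean vector:
  mean(X_1) = (5 + 2 + 2 + 3 + 7 + 7) / 6 = 26/6 = 4.3333
  mean(X_2) = (9 + 7 + 2 + 8 + 8 + 7) / 6 = 41/6 = 6.8333
  x̄ = (4.3333, 6.8333),  deviation x̄ - mu_0 = (4.3333, 6.8333) - (3, 1) = (1.3333, 5.8333).

Step 2 — sample covariance matrix, S[i,j] = (1/(n-1)) · Σ_k (x_{k,i} - mean_i) · (x_{k,j} - mean_j), divisor n-1 = 5:
  S[X_1,X_1] = ((0.6667)·(0.6667) + (-2.3333)·(-2.3333) + (-2.3333)·(-2.3333) + (-1.3333)·(-1.3333) + (2.6667)·(2.6667) + (2.6667)·(2.6667)) / 5 = 27.3333/5 = 5.4667
  S[X_1,X_2] = ((0.6667)·(2.1667) + (-2.3333)·(0.1667) + (-2.3333)·(-4.8333) + (-1.3333)·(1.1667) + (2.6667)·(1.1667) + (2.6667)·(0.1667)) / 5 = 14.3333/5 = 2.8667
  S[X_2,X_2] = ((2.1667)·(2.1667) + (0.1667)·(0.1667) + (-4.8333)·(-4.8333) + (1.1667)·(1.1667) + (1.1667)·(1.1667) + (0.1667)·(0.1667)) / 5 = 30.8333/5 = 6.1667
  S = [[5.4667, 2.8667],
 [2.8667, 6.1667]].

Step 3 — invert S. det(S) = 5.4667·6.1667 - (2.8667)² = 25.4933.
  S^{-1} = (1/det) · [[d, -b], [-b, a]] = [[0.2419, -0.1124],
 [-0.1124, 0.2144]].

Step 4 — quadratic form (x̄ - mu_0)^T · S^{-1} · (x̄ - mu_0):
  S^{-1} · (x̄ - mu_0) = (-0.3334, 1.1009),
  (x̄ - mu_0)^T · [...] = (1.3333)·(-0.3334) + (5.8333)·(1.1009) = 5.9776.

Step 5 — scale by n: T² = 6 · 5.9776 = 35.8656.

T² ≈ 35.8656


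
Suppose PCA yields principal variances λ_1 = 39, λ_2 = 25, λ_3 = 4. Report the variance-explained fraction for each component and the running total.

Step 1 — total variance = trace(Sigma) = Σ λ_i = 39 + 25 + 4 = 68.

Step 2 — fraction explained by component i = λ_i / Σ λ:
  PC1: 39/68 = 0.5735
  PC2: 25/68 = 0.3676
  PC3: 4/68 = 0.0588

Step 3 — cumulative fraction after k components = (λ_1 + ... + λ_k) / Σ λ:
  k = 1: 39/68 = 0.5735
  k = 2: (39 + 25)/68 = 64/68 = 0.9412
  k = 3: (39 + 25 + 4)/68 = 68/68 = 1

Summary (fraction, with percent):

explained: PC1 0.5735 (57.35%), PC2 0.3676 (36.76%), PC3 0.0588 (5.88%);  cumulative: 0.5735, 0.9412, 1


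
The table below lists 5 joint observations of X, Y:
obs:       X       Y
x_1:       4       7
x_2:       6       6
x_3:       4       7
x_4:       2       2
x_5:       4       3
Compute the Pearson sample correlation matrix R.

Step 1 — column means:
  mean(X) = (4 + 6 + 4 + 2 + 4) / 5 = 20/5 = 4
  mean(Y) = (7 + 6 + 7 + 2 + 3) / 5 = 25/5 = 5

Step 2 — sample variances and covariances s[i,j] = (1/(n-1)) · Σ_k (x_{k,i} - mean_i) · (x_{k,j} - mean_j), with n-1 = 4:
  s[X,X] = ((0)·(0) + (2)·(2) + (0)·(0) + (-2)·(-2) + (0)·(0)) / 4 = 8/4 = 2
  s[X,Y] = ((0)·(2) + (2)·(1) + (0)·(2) + (-2)·(-3) + (0)·(-2)) / 4 = 8/4 = 2
  s[Y,Y] = ((2)·(2) + (1)·(1) + (2)·(2) + (-3)·(-3) + (-2)·(-2)) / 4 = 22/4 = 5.5
  Sample standard deviations s_i = √(s[i,i]):
  s(X) = √(2) = 1.4142
  s(Y) = √(5.5) = 2.3452

Step 3 — r_{ij} = s_{ij} / (s_i · s_j):
  r[X,X] = 1 (diagonal).
  r[X,Y] = 2 / (1.4142 · 2.3452) = 2 / 3.3166 = 0.603
  r[Y,Y] = 1 (diagonal).

R is symmetric with unit diagonal. Assembling:

R = [[1, 0.603],
 [0.603, 1]]


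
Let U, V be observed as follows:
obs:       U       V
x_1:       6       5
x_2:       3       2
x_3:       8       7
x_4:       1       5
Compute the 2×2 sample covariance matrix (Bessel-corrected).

Step 1 — column means:
  mean(U) = (6 + 3 + 8 + 1) / 4 = 18/4 = 4.5
  mean(V) = (5 + 2 + 7 + 5) / 4 = 19/4 = 4.75

Step 2 — sample covariance S[i,j] = (1/(n-1)) · Σ_k (x_{k,i} - mean_i) · (x_{k,j} - mean_j), with n-1 = 3.
  S[U,U] = ((1.5)·(1.5) + (-1.5)·(-1.5) + (3.5)·(3.5) + (-3.5)·(-3.5)) / 3 = 29/3 = 9.6667
  S[U,V] = ((1.5)·(0.25) + (-1.5)·(-2.75) + (3.5)·(2.25) + (-3.5)·(0.25)) / 3 = 11.5/3 = 3.8333
  S[V,V] = ((0.25)·(0.25) + (-2.75)·(-2.75) + (2.25)·(2.25) + (0.25)·(0.25)) / 3 = 12.75/3 = 4.25

S is symmetric (S[j,i] = S[i,j]). Assembling:

S = [[9.6667, 3.8333],
 [3.8333, 4.25]]


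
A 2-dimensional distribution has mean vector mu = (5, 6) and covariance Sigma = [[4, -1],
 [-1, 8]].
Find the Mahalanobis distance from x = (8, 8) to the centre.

Step 1 — centre the observation: (x - mu) = (3, 2).

Step 2 — invert Sigma. det(Sigma) = 4·8 - (-1)² = 31.
  Sigma^{-1} = (1/det) · [[d, -b], [-b, a]] = [[0.2581, 0.0323],
 [0.0323, 0.129]].

Step 3 — form the quadratic (x - mu)^T · Sigma^{-1} · (x - mu):
  Sigma^{-1} · (x - mu) = (0.8387, 0.3548).
  (x - mu)^T · [Sigma^{-1} · (x - mu)] = (3)·(0.8387) + (2)·(0.3548) = 3.2258.

Step 4 — take square root: d = √(3.2258) ≈ 1.7961.

d(x, mu) = √(3.2258) ≈ 1.7961


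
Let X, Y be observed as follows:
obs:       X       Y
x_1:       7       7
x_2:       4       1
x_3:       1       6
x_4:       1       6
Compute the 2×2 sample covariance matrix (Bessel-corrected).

Step 1 — column means:
  mean(X) = (7 + 4 + 1 + 1) / 4 = 13/4 = 3.25
  mean(Y) = (7 + 1 + 6 + 6) / 4 = 20/4 = 5

Step 2 — sample covariance S[i,j] = (1/(n-1)) · Σ_k (x_{k,i} - mean_i) · (x_{k,j} - mean_j), with n-1 = 3.
  S[X,X] = ((3.75)·(3.75) + (0.75)·(0.75) + (-2.25)·(-2.25) + (-2.25)·(-2.25)) / 3 = 24.75/3 = 8.25
  S[X,Y] = ((3.75)·(2) + (0.75)·(-4) + (-2.25)·(1) + (-2.25)·(1)) / 3 = 0/3 = 0
  S[Y,Y] = ((2)·(2) + (-4)·(-4) + (1)·(1) + (1)·(1)) / 3 = 22/3 = 7.3333

S is symmetric (S[j,i] = S[i,j]). Assembling:

S = [[8.25, 0],
 [0, 7.3333]]


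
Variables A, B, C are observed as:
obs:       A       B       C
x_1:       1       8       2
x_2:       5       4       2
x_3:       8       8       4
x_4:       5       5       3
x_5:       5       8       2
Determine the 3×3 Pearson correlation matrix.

Step 1 — column means:
  mean(A) = (1 + 5 + 8 + 5 + 5) / 5 = 24/5 = 4.8
  mean(B) = (8 + 4 + 8 + 5 + 8) / 5 = 33/5 = 6.6
  mean(C) = (2 + 2 + 4 + 3 + 2) / 5 = 13/5 = 2.6

Step 2 — sample variances and covariances s[i,j] = (1/(n-1)) · Σ_k (x_{k,i} - mean_i) · (x_{k,j} - mean_j), with n-1 = 4:
  s[A,A] = ((-3.8)·(-3.8) + (0.2)·(0.2) + (3.2)·(3.2) + (0.2)·(0.2) + (0.2)·(0.2)) / 4 = 24.8/4 = 6.2
  s[A,B] = ((-3.8)·(1.4) + (0.2)·(-2.6) + (3.2)·(1.4) + (0.2)·(-1.6) + (0.2)·(1.4)) / 4 = -1.4/4 = -0.35
  s[A,C] = ((-3.8)·(-0.6) + (0.2)·(-0.6) + (3.2)·(1.4) + (0.2)·(0.4) + (0.2)·(-0.6)) / 4 = 6.6/4 = 1.65
  s[B,B] = ((1.4)·(1.4) + (-2.6)·(-2.6) + (1.4)·(1.4) + (-1.6)·(-1.6) + (1.4)·(1.4)) / 4 = 15.2/4 = 3.8
  s[B,C] = ((1.4)·(-0.6) + (-2.6)·(-0.6) + (1.4)·(1.4) + (-1.6)·(0.4) + (1.4)·(-0.6)) / 4 = 1.2/4 = 0.3
  s[C,C] = ((-0.6)·(-0.6) + (-0.6)·(-0.6) + (1.4)·(1.4) + (0.4)·(0.4) + (-0.6)·(-0.6)) / 4 = 3.2/4 = 0.8
  Sample standard deviations s_i = √(s[i,i]):
  s(A) = √(6.2) = 2.49
  s(B) = √(3.8) = 1.9494
  s(C) = √(0.8) = 0.8944

Step 3 — r_{ij} = s_{ij} / (s_i · s_j):
  r[A,A] = 1 (diagonal).
  r[A,B] = -0.35 / (2.49 · 1.9494) = -0.35 / 4.8539 = -0.0721
  r[A,C] = 1.65 / (2.49 · 0.8944) = 1.65 / 2.2271 = 0.7409
  r[B,B] = 1 (diagonal).
  r[B,C] = 0.3 / (1.9494 · 0.8944) = 0.3 / 1.7436 = 0.1721
  r[C,C] = 1 (diagonal).

R is symmetric with unit diagonal. Assembling:

R = [[1, -0.0721, 0.7409],
 [-0.0721, 1, 0.1721],
 [0.7409, 0.1721, 1]]


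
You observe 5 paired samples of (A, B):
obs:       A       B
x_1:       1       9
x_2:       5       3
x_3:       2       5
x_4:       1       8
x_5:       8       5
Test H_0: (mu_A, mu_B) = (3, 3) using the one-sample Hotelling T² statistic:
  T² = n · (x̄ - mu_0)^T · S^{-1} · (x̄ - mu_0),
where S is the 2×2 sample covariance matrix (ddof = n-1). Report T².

Step 1 — sample mean vector:
  mean(A) = (1 + 5 + 2 + 1 + 8) / 5 = 17/5 = 3.4
  mean(B) = (9 + 3 + 5 + 8 + 5) / 5 = 30/5 = 6
  x̄ = (3.4, 6),  deviation x̄ - mu_0 = (3.4, 6) - (3, 3) = (0.4, 3).

Step 2 — sample covariance matrix, S[i,j] = (1/(n-1)) · Σ_k (x_{k,i} - mean_i) · (x_{k,j} - mean_j), divisor n-1 = 4:
  S[A,A] = ((-2.4)·(-2.4) + (1.6)·(1.6) + (-1.4)·(-1.4) + (-2.4)·(-2.4) + (4.6)·(4.6)) / 4 = 37.2/4 = 9.3
  S[A,B] = ((-2.4)·(3) + (1.6)·(-3) + (-1.4)·(-1) + (-2.4)·(2) + (4.6)·(-1)) / 4 = -20/4 = -5
  S[B,B] = ((3)·(3) + (-3)·(-3) + (-1)·(-1) + (2)·(2) + (-1)·(-1)) / 4 = 24/4 = 6
  S = [[9.3, -5],
 [-5, 6]].

Step 3 — invert S. det(S) = 9.3·6 - (-5)² = 30.8.
  S^{-1} = (1/det) · [[d, -b], [-b, a]] = [[0.1948, 0.1623],
 [0.1623, 0.3019]].

Step 4 — quadratic form (x̄ - mu_0)^T · S^{-1} · (x̄ - mu_0):
  S^{-1} · (x̄ - mu_0) = (0.5649, 0.9708),
  (x̄ - mu_0)^T · [...] = (0.4)·(0.5649) + (3)·(0.9708) = 3.1383.

Step 5 — scale by n: T² = 5 · 3.1383 = 15.6916.

T² ≈ 15.6916


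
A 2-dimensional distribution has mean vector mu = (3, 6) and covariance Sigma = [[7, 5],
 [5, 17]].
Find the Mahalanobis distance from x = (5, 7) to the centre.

Step 1 — centre the observation: (x - mu) = (2, 1).

Step 2 — invert Sigma. det(Sigma) = 7·17 - (5)² = 94.
  Sigma^{-1} = (1/det) · [[d, -b], [-b, a]] = [[0.1809, -0.0532],
 [-0.0532, 0.0745]].

Step 3 — form the quadratic (x - mu)^T · Sigma^{-1} · (x - mu):
  Sigma^{-1} · (x - mu) = (0.3085, -0.0319).
  (x - mu)^T · [Sigma^{-1} · (x - mu)] = (2)·(0.3085) + (1)·(-0.0319) = 0.5851.

Step 4 — take square root: d = √(0.5851) ≈ 0.7649.

d(x, mu) = √(0.5851) ≈ 0.7649


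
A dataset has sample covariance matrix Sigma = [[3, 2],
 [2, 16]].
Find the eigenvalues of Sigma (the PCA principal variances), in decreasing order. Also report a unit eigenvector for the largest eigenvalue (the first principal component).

Step 1 — characteristic polynomial of 2×2 Sigma:
  det(Sigma - λI) = λ² - trace · λ + det = 0.
  trace = 3 + 16 = 19, det = 3·16 - (2)² = 44.
Step 2 — discriminant:
  Δ = trace² - 4·det = 361 - 176 = 185.
Step 3 — eigenvalues:
  λ = (trace ± √Δ)/2 = (19 ± 13.6015)/2,
  λ_1 = 16.3007,  λ_2 = 2.6993.

Step 4 — unit eigenvector for λ_1: solve (Sigma - λ_1 I)v = 0. First row:
  (3 - 16.3007)·v_x + (2)·v_y = 0, i.e. (-13.3007)·v_x + (2)·v_y = 0,
  so v ∝ (b, λ_1 - a) = (2, 13.3007) = u.
  ||u|| = √((2)² + (13.3007)²) = √(180.9096) ≈ 13.4503,
  v_1 = u/||u|| ≈ (0.1487, 0.9889) (||v_1|| = 1).

λ_1 = 16.3007,  λ_2 = 2.6993;  v_1 ≈ (0.1487, 0.9889)


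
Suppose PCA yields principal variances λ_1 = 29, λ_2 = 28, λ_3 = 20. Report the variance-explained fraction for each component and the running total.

Step 1 — total variance = trace(Sigma) = Σ λ_i = 29 + 28 + 20 = 77.

Step 2 — fraction explained by component i = λ_i / Σ λ:
  PC1: 29/77 = 0.3766
  PC2: 28/77 = 0.3636
  PC3: 20/77 = 0.2597

Step 3 — cumulative fraction after k components = (λ_1 + ... + λ_k) / Σ λ:
  k = 1: 29/77 = 0.3766
  k = 2: (29 + 28)/77 = 57/77 = 0.7403
  k = 3: (29 + 28 + 20)/77 = 77/77 = 1

Summary (fraction, with percent):

explained: PC1 0.3766 (37.66%), PC2 0.3636 (36.36%), PC3 0.2597 (25.97%);  cumulative: 0.3766, 0.7403, 1


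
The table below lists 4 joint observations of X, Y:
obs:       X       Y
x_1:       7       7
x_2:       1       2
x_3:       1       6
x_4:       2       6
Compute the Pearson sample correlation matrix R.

Step 1 — column means:
  mean(X) = (7 + 1 + 1 + 2) / 4 = 11/4 = 2.75
  mean(Y) = (7 + 2 + 6 + 6) / 4 = 21/4 = 5.25

Step 2 — sample variances and covariances s[i,j] = (1/(n-1)) · Σ_k (x_{k,i} - mean_i) · (x_{k,j} - mean_j), with n-1 = 3:
  s[X,X] = ((4.25)·(4.25) + (-1.75)·(-1.75) + (-1.75)·(-1.75) + (-0.75)·(-0.75)) / 3 = 24.75/3 = 8.25
  s[X,Y] = ((4.25)·(1.75) + (-1.75)·(-3.25) + (-1.75)·(0.75) + (-0.75)·(0.75)) / 3 = 11.25/3 = 3.75
  s[Y,Y] = ((1.75)·(1.75) + (-3.25)·(-3.25) + (0.75)·(0.75) + (0.75)·(0.75)) / 3 = 14.75/3 = 4.9167
  Sample standard deviations s_i = √(s[i,i]):
  s(X) = √(8.25) = 2.8723
  s(Y) = √(4.9167) = 2.2174

Step 3 — r_{ij} = s_{ij} / (s_i · s_j):
  r[X,X] = 1 (diagonal).
  r[X,Y] = 3.75 / (2.8723 · 2.2174) = 3.75 / 6.3689 = 0.5888
  r[Y,Y] = 1 (diagonal).

R is symmetric with unit diagonal. Assembling:

R = [[1, 0.5888],
 [0.5888, 1]]
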